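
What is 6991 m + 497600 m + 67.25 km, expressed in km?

In km:
  6991 m = 6991 × 10^-3 km = 6.991
  497600 m = 497600 × 10^-3 km = 497.6
  67.25 km → 67.25
Sum: 6.991 + 497.6 + 67.25 = 571.841

571.841 km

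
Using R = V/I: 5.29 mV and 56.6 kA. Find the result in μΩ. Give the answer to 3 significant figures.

0.0935 μΩ

(5.29 × 10^-3) / (56.6 × 10^3) = 0.093463 × 10^-6 Ω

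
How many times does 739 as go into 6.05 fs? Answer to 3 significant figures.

(6.05 × 10⁻¹⁵) / (739 × 10⁻¹⁸) = 0.008187 × 10³

8.19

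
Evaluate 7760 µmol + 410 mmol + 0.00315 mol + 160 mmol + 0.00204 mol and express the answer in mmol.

582.95 mmol

In mmol:
  7760 µmol = 7760e-3 mmol = 7.76
  410 mmol → 410
  0.00315 mol = 0.00315e3 mmol = 3.15
  160 mmol → 160
  0.00204 mol = 0.00204e3 mmol = 2.04
Sum: 7.76 + 410 + 3.15 + 160 + 2.04 = 582.95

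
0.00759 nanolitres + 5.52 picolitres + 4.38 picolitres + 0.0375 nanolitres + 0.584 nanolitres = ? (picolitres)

In picolitres:
  0.00759 nanolitres = 0.00759e3 picolitres = 7.59
  5.52 picolitres → 5.52
  4.38 picolitres → 4.38
  0.0375 nanolitres = 0.0375e3 picolitres = 37.5
  0.584 nanolitres = 0.584e3 picolitres = 584
Sum: 7.59 + 5.52 + 4.38 + 37.5 + 584 = 638.99

638.99 picolitres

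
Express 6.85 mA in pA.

6850000000 pA

milli = 10^-3, pico = 10^-12; factor is 10^9.
6.85 × 10^9 = 6850000000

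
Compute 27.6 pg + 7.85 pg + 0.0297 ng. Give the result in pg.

In pg:
  27.6 pg → 27.6
  7.85 pg → 7.85
  0.0297 ng = 0.0297 × 10^3 pg = 29.7
Sum: 27.6 + 7.85 + 29.7 = 65.15

65.15 pg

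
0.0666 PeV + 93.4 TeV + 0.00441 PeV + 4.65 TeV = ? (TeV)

169.06 TeV

In TeV:
  0.0666 PeV = 0.0666e3 TeV = 66.6
  93.4 TeV → 93.4
  0.00441 PeV = 0.00441e3 TeV = 4.41
  4.65 TeV → 4.65
Sum: 66.6 + 93.4 + 4.41 + 4.65 = 169.06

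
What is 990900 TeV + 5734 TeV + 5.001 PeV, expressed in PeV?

In PeV:
  990900 TeV = 990900e-3 PeV = 990.9
  5734 TeV = 5734e-3 PeV = 5.734
  5.001 PeV → 5.001
Sum: 990.9 + 5.734 + 5.001 = 1001.635

1001.635 PeV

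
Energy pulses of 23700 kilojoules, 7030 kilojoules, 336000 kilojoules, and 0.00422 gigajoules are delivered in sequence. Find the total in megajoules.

370.95 megajoules

In megajoules:
  23700 kilojoules = 23700 × 10^-3 megajoules = 23.7
  7030 kilojoules = 7030 × 10^-3 megajoules = 7.03
  336000 kilojoules = 336000 × 10^-3 megajoules = 336
  0.00422 gigajoules = 0.00422 × 10^3 megajoules = 4.22
Sum: 23.7 + 7.03 + 336 + 4.22 = 370.95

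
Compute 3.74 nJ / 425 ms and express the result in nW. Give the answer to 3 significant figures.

(3.74 × 10⁻⁹) / (425 × 10⁻³) = 0.0088 × 10⁻⁶ W

8.80 nW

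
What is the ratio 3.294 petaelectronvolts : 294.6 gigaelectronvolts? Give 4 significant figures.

11180

(3.294 × 10¹⁵) / (294.6 × 10⁹) = 0.011181 × 10⁶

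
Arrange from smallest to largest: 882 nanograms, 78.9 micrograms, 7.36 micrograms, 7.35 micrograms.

882 nanograms < 7.35 micrograms < 7.36 micrograms < 78.9 micrograms

882 nanograms = 0.000000882 grams
78.9 micrograms = 0.0000789 grams
7.36 micrograms = 0.00000736 grams
7.35 micrograms = 0.00000735 grams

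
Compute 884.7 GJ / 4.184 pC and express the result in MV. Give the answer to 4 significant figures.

(884.7 × 10^9) / (4.184 × 10^-12) = 211.448 × 10^21 V

211400000000000000 MV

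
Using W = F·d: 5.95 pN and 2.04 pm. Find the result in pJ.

5.95 × 10^-12 × 2.04 × 10^-12 = 12.138 × 10^-24 J

0.000000000012138 pJ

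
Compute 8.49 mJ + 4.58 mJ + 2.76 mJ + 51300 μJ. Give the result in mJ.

67.13 mJ

In mJ:
  8.49 mJ → 8.49
  4.58 mJ → 4.58
  2.76 mJ → 2.76
  51300 μJ = 51300 × 10⁻³ mJ = 51.3
Sum: 8.49 + 4.58 + 2.76 + 51.3 = 67.13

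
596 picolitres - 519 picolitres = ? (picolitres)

77 picolitres

In picolitres:
  596 picolitres → 596
  519 picolitres → 519
Difference: 596 - 519 = 77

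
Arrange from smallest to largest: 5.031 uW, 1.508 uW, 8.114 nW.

8.114 nW < 1.508 uW < 5.031 uW

5.031 uW = 0.000005031 W
1.508 uW = 0.000001508 W
8.114 nW = 0.000000008114 W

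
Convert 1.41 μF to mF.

0.00141 mF

micro = 10⁻⁶, milli = 10⁻³; factor is 10⁻³.
1.41 × 10⁻³ = 0.00141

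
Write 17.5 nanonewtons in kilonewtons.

nano = 10^-9, kilo = 10^3; factor is 10^-12.
17.5 × 10^-12 = 0.0000000000175

0.0000000000175 kilonewtons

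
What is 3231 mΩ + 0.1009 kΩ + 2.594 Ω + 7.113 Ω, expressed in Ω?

In Ω:
  3231 mΩ = 3231 × 10⁻³ Ω = 3.231
  0.1009 kΩ = 0.1009 × 10³ Ω = 100.9
  2.594 Ω → 2.594
  7.113 Ω → 7.113
Sum: 3.231 + 100.9 + 2.594 + 7.113 = 113.838

113.838 Ω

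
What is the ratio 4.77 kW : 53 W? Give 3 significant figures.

(4.77 × 10³) / (53) = 0.09 × 10³

90.0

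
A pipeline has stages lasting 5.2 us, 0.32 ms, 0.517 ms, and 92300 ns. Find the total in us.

934.5 us

In us:
  5.2 us → 5.2
  0.32 ms = 0.32 × 10^3 us = 320
  0.517 ms = 0.517 × 10^3 us = 517
  92300 ns = 92300 × 10^-3 us = 92.3
Sum: 5.2 + 320 + 517 + 92.3 = 934.5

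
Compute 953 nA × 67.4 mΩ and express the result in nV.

953 × 10⁻⁹ × 67.4 × 10⁻³ = 64232.2 × 10⁻¹² V

64.2322 nV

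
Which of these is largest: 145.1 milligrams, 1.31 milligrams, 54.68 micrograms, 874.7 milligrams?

874.7 milligrams

145.1 milligrams = 0.1451 grams
1.31 milligrams = 0.00131 grams
54.68 micrograms = 0.00005468 grams
874.7 milligrams = 0.8747 grams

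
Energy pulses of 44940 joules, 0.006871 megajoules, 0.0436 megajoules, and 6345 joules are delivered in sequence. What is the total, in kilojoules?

In kilojoules:
  44940 joules = 44940e-3 kilojoules = 44.94
  0.006871 megajoules = 0.006871e3 kilojoules = 6.871
  0.0436 megajoules = 0.0436e3 kilojoules = 43.6
  6345 joules = 6345e-3 kilojoules = 6.345
Sum: 44.94 + 6.871 + 43.6 + 6.345 = 101.756

101.756 kilojoules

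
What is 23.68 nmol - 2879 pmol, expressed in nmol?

In nmol:
  23.68 nmol → 23.68
  2879 pmol = 2879e-3 nmol = 2.879
Difference: 23.68 - 2.879 = 20.801

20.801 nmol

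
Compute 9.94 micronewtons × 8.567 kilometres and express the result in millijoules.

9.94 × 10⁻⁶ × 8.567 × 10³ = 85.15598 × 10⁻³ J

85.15598 millijoules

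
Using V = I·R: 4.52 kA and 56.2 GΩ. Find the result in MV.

254024000 MV

4.52e3 × 56.2e9 = 254.024e12 V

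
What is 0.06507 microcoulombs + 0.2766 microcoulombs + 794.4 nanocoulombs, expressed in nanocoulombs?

In nanocoulombs:
  0.06507 microcoulombs = 0.06507 × 10³ nanocoulombs = 65.07
  0.2766 microcoulombs = 0.2766 × 10³ nanocoulombs = 276.6
  794.4 nanocoulombs → 794.4
Sum: 65.07 + 276.6 + 794.4 = 1136.07

1136.07 nanocoulombs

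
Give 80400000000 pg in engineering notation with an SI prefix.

80.4 mg

= 80.4 × 10⁻³ g; 10⁻³ is milli.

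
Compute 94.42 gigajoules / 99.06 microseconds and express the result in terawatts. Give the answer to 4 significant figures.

953.2 terawatts

(94.42e9) / (99.06e-6) = 0.95316e15 W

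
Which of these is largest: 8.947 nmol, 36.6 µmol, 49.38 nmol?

8.947 nmol = 0.000000008947 mol
36.6 µmol = 0.0000366 mol
49.38 nmol = 0.00000004938 mol

36.6 µmol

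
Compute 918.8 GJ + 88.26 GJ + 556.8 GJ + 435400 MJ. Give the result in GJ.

1999.26 GJ

In GJ:
  918.8 GJ → 918.8
  88.26 GJ → 88.26
  556.8 GJ → 556.8
  435400 MJ = 435400e-3 GJ = 435.4
Sum: 918.8 + 88.26 + 556.8 + 435.4 = 1999.26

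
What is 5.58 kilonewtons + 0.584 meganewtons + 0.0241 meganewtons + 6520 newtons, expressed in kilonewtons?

620.2 kilonewtons

In kilonewtons:
  5.58 kilonewtons → 5.58
  0.584 meganewtons = 0.584 × 10³ kilonewtons = 584
  0.0241 meganewtons = 0.0241 × 10³ kilonewtons = 24.1
  6520 newtons = 6520 × 10⁻³ kilonewtons = 6.52
Sum: 5.58 + 584 + 24.1 + 6.52 = 620.2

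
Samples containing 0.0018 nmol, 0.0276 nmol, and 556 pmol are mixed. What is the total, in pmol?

585.4 pmol

In pmol:
  0.0018 nmol = 0.0018 × 10³ pmol = 1.8
  0.0276 nmol = 0.0276 × 10³ pmol = 27.6
  556 pmol → 556
Sum: 1.8 + 27.6 + 556 = 585.4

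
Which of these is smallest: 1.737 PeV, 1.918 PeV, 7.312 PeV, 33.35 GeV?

33.35 GeV

1.737 PeV = 1737000000000000 eV
1.918 PeV = 1918000000000000 eV
7.312 PeV = 7312000000000000 eV
33.35 GeV = 33350000000 eV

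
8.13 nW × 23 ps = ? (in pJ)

8.13 × 10⁻⁹ × 23 × 10⁻¹² = 186.99 × 10⁻²¹ J

0.00000018699 pJ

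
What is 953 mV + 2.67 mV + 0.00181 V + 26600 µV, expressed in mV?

In mV:
  953 mV → 953
  2.67 mV → 2.67
  0.00181 V = 0.00181e3 mV = 1.81
  26600 µV = 26600e-3 mV = 26.6
Sum: 953 + 2.67 + 1.81 + 26.6 = 984.08

984.08 mV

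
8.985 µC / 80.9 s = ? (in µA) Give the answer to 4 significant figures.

(8.985 × 10⁻⁶) / (80.9) = 0.111063 × 10⁻⁶ A

0.1111 µA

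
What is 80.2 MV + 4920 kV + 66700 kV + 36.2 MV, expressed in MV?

In MV:
  80.2 MV → 80.2
  4920 kV = 4920 × 10^-3 MV = 4.92
  66700 kV = 66700 × 10^-3 MV = 66.7
  36.2 MV → 36.2
Sum: 80.2 + 4.92 + 66.7 + 36.2 = 188.02

188.02 MV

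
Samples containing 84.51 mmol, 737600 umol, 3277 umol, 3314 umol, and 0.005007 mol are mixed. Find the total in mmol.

833.708 mmol

In mmol:
  84.51 mmol → 84.51
  737600 umol = 737600 × 10^-3 mmol = 737.6
  3277 umol = 3277 × 10^-3 mmol = 3.277
  3314 umol = 3314 × 10^-3 mmol = 3.314
  0.005007 mol = 0.005007 × 10^3 mmol = 5.007
Sum: 84.51 + 737.6 + 3.277 + 3.314 + 5.007 = 833.708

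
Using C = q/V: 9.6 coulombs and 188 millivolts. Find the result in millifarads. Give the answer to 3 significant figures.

(9.6) / (188e-3) = 0.051064e3 F

51100 millifarads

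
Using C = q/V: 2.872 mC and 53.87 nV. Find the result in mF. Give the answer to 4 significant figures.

(2.872e-3) / (53.87e-9) = 0.0533135e6 F

53310000 mF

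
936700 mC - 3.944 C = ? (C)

In C:
  936700 mC = 936700e-3 C = 936.7
  3.944 C → 3.944
Difference: 936.7 - 3.944 = 932.756

932.756 C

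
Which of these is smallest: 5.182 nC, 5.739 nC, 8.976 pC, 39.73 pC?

8.976 pC

5.182 nC = 0.000000005182 C
5.739 nC = 0.000000005739 C
8.976 pC = 0.000000000008976 C
39.73 pC = 0.00000000003973 C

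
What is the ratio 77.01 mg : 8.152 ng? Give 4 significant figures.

9447000

(77.01 × 10⁻³) / (8.152 × 10⁻⁹) = 9.4468 × 10⁶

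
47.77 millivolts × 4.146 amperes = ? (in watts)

0.19805442 watts

47.77e-3 × 4.146 = 198.05442e-3 W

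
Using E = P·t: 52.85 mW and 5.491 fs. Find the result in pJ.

52.85e-3 × 5.491e-15 = 290.19935e-18 J

0.00029019935 pJ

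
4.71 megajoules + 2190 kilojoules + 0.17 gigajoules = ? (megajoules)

In megajoules:
  4.71 megajoules → 4.71
  2190 kilojoules = 2190 × 10⁻³ megajoules = 2.19
  0.17 gigajoules = 0.17 × 10³ megajoules = 170
Sum: 4.71 + 2.19 + 170 = 176.9

176.9 megajoules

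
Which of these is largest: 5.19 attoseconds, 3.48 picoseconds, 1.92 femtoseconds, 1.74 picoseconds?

5.19 attoseconds = 0.00000000000000000519 seconds
3.48 picoseconds = 0.00000000000348 seconds
1.92 femtoseconds = 0.00000000000000192 seconds
1.74 picoseconds = 0.00000000000174 seconds

3.48 picoseconds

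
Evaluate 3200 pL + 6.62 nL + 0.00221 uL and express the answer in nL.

12.03 nL

In nL:
  3200 pL = 3200 × 10^-3 nL = 3.2
  6.62 nL → 6.62
  0.00221 uL = 0.00221 × 10^3 nL = 2.21
Sum: 3.2 + 6.62 + 2.21 = 12.03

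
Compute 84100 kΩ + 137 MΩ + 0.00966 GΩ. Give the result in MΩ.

In MΩ:
  84100 kΩ = 84100 × 10^-3 MΩ = 84.1
  137 MΩ → 137
  0.00966 GΩ = 0.00966 × 10^3 MΩ = 9.66
Sum: 84.1 + 137 + 9.66 = 230.76

230.76 MΩ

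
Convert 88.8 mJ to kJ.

0.0000888 kJ

milli = 1e-3, kilo = 1e3; factor is 1e-6.
88.8 × 1e-6 = 0.0000888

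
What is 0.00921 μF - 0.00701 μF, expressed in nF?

2.2 nF

In nF:
  0.00921 μF = 0.00921 × 10^3 nF = 9.21
  0.00701 μF = 0.00701 × 10^3 nF = 7.01
Difference: 9.21 - 7.01 = 2.2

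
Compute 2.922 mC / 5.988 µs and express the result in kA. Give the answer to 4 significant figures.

0.4880 kA

(2.922 × 10⁻³) / (5.988 × 10⁻⁶) = 0.487976 × 10³ A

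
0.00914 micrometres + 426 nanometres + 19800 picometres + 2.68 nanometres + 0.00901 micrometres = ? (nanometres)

In nanometres:
  0.00914 micrometres = 0.00914 × 10^3 nanometres = 9.14
  426 nanometres → 426
  19800 picometres = 19800 × 10^-3 nanometres = 19.8
  2.68 nanometres → 2.68
  0.00901 micrometres = 0.00901 × 10^3 nanometres = 9.01
Sum: 9.14 + 426 + 19.8 + 2.68 + 9.01 = 466.63

466.63 nanometres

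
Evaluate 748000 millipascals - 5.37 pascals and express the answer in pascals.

In pascals:
  748000 millipascals = 748000e-3 pascals = 748
  5.37 pascals → 5.37
Difference: 748 - 5.37 = 742.63

742.63 pascals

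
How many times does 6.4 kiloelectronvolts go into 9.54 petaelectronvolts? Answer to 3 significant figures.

(9.54 × 10¹⁵) / (6.4 × 10³) = 1.491 × 10¹²

1490000000000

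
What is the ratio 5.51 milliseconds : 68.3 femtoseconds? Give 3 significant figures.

80700000000

(5.51 × 10^-3) / (68.3 × 10^-15) = 0.08067 × 10^12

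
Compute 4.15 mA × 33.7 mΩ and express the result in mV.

0.139855 mV

4.15 × 10^-3 × 33.7 × 10^-3 = 139.855 × 10^-6 V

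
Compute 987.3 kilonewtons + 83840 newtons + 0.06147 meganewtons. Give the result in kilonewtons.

In kilonewtons:
  987.3 kilonewtons → 987.3
  83840 newtons = 83840e-3 kilonewtons = 83.84
  0.06147 meganewtons = 0.06147e3 kilonewtons = 61.47
Sum: 987.3 + 83.84 + 61.47 = 1132.61

1132.61 kilonewtons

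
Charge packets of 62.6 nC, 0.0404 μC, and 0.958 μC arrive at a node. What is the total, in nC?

1061 nC

In nC:
  62.6 nC → 62.6
  0.0404 μC = 0.0404 × 10^3 nC = 40.4
  0.958 μC = 0.958 × 10^3 nC = 958
Sum: 62.6 + 40.4 + 958 = 1061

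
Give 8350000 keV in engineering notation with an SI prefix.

8.35 GeV

= 8.35e9 eV; 1e9 is giga.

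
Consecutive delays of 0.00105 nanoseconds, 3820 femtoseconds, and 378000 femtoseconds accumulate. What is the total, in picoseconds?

382.87 picoseconds

In picoseconds:
  0.00105 nanoseconds = 0.00105e3 picoseconds = 1.05
  3820 femtoseconds = 3820e-3 picoseconds = 3.82
  378000 femtoseconds = 378000e-3 picoseconds = 378
Sum: 1.05 + 3.82 + 378 = 382.87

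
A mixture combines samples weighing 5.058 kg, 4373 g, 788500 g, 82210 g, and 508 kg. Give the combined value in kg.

1388.141 kg

In kg:
  5.058 kg → 5.058
  4373 g = 4373 × 10^-3 kg = 4.373
  788500 g = 788500 × 10^-3 kg = 788.5
  82210 g = 82210 × 10^-3 kg = 82.21
  508 kg → 508
Sum: 5.058 + 4.373 + 788.5 + 82.21 + 508 = 1388.141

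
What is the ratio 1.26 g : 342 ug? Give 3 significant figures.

(1.26) / (342 × 10^-6) = 0.003684 × 10^6

3680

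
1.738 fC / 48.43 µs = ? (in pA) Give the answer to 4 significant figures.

(1.738 × 10⁻¹⁵) / (48.43 × 10⁻⁶) = 0.0358868 × 10⁻⁹ A

35.89 pA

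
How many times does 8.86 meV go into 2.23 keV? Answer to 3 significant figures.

(2.23e3) / (8.86e-3) = 0.2517e6

252000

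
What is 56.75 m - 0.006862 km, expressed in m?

In m:
  56.75 m → 56.75
  0.006862 km = 0.006862e3 m = 6.862
Difference: 56.75 - 6.862 = 49.888

49.888 m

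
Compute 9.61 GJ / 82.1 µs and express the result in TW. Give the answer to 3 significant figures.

(9.61 × 10⁹) / (82.1 × 10⁻⁶) = 0.11705 × 10¹⁵ W

117 TW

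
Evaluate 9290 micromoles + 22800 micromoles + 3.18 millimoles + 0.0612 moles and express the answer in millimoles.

In millimoles:
  9290 micromoles = 9290 × 10^-3 millimoles = 9.29
  22800 micromoles = 22800 × 10^-3 millimoles = 22.8
  3.18 millimoles → 3.18
  0.0612 moles = 0.0612 × 10^3 millimoles = 61.2
Sum: 9.29 + 22.8 + 3.18 + 61.2 = 96.47

96.47 millimoles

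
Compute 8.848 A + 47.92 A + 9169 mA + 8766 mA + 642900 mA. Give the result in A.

In A:
  8.848 A → 8.848
  47.92 A → 47.92
  9169 mA = 9169 × 10^-3 A = 9.169
  8766 mA = 8766 × 10^-3 A = 8.766
  642900 mA = 642900 × 10^-3 A = 642.9
Sum: 8.848 + 47.92 + 9.169 + 8.766 + 642.9 = 717.603

717.603 A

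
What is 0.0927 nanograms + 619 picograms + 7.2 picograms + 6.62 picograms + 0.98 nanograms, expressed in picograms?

1705.52 picograms

In picograms:
  0.0927 nanograms = 0.0927 × 10³ picograms = 92.7
  619 picograms → 619
  7.2 picograms → 7.2
  6.62 picograms → 6.62
  0.98 nanograms = 0.98 × 10³ picograms = 980
Sum: 92.7 + 619 + 7.2 + 6.62 + 980 = 1705.52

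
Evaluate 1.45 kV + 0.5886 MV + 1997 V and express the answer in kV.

592.047 kV

In kV:
  1.45 kV → 1.45
  0.5886 MV = 0.5886 × 10³ kV = 588.6
  1997 V = 1997 × 10⁻³ kV = 1.997
Sum: 1.45 + 588.6 + 1.997 = 592.047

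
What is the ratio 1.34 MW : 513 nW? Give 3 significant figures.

(1.34e6) / (513e-9) = 0.002612e15

2610000000000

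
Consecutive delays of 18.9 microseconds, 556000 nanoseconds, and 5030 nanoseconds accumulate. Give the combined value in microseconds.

In microseconds:
  18.9 microseconds → 18.9
  556000 nanoseconds = 556000 × 10⁻³ microseconds = 556
  5030 nanoseconds = 5030 × 10⁻³ microseconds = 5.03
Sum: 18.9 + 556 + 5.03 = 579.93

579.93 microseconds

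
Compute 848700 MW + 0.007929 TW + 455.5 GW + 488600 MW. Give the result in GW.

1800.729 GW

In GW:
  848700 MW = 848700e-3 GW = 848.7
  0.007929 TW = 0.007929e3 GW = 7.929
  455.5 GW → 455.5
  488600 MW = 488600e-3 GW = 488.6
Sum: 848.7 + 7.929 + 455.5 + 488.6 = 1800.729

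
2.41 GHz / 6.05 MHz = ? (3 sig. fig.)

398

(2.41 × 10⁹) / (6.05 × 10⁶) = 0.3983 × 10³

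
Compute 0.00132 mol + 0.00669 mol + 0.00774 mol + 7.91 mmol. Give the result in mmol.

23.66 mmol

In mmol:
  0.00132 mol = 0.00132 × 10³ mmol = 1.32
  0.00669 mol = 0.00669 × 10³ mmol = 6.69
  0.00774 mol = 0.00774 × 10³ mmol = 7.74
  7.91 mmol → 7.91
Sum: 1.32 + 6.69 + 7.74 + 7.91 = 23.66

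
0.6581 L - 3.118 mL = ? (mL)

654.982 mL

In mL:
  0.6581 L = 0.6581 × 10^3 mL = 658.1
  3.118 mL → 3.118
Difference: 658.1 - 3.118 = 654.982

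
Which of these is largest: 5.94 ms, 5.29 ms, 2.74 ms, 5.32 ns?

5.94 ms

5.94 ms = 0.00594 s
5.29 ms = 0.00529 s
2.74 ms = 0.00274 s
5.32 ns = 0.00000000532 s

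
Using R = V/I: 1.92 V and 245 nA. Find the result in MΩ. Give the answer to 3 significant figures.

(1.92) / (245 × 10^-9) = 0.0078367 × 10^9 Ω

7.84 MΩ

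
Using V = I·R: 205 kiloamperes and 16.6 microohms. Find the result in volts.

3.403 volts

205e3 × 16.6e-6 = 3403e-3 V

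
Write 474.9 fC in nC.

0.0004749 nC

femto = 10^-15, nano = 10^-9; factor is 10^-6.
474.9 × 10^-6 = 0.0004749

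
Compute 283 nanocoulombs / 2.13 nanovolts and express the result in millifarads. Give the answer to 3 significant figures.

133000 millifarads

(283e-9) / (2.13e-9) = 132.86 F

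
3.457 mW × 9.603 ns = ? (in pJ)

33.197571 pJ

3.457e-3 × 9.603e-9 = 33.197571e-12 J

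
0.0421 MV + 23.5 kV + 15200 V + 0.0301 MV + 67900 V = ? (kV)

178.8 kV

In kV:
  0.0421 MV = 0.0421e3 kV = 42.1
  23.5 kV → 23.5
  15200 V = 15200e-3 kV = 15.2
  0.0301 MV = 0.0301e3 kV = 30.1
  67900 V = 67900e-3 kV = 67.9
Sum: 42.1 + 23.5 + 15.2 + 30.1 + 67.9 = 178.8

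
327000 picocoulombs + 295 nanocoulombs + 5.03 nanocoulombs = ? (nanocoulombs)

In nanocoulombs:
  327000 picocoulombs = 327000 × 10⁻³ nanocoulombs = 327
  295 nanocoulombs → 295
  5.03 nanocoulombs → 5.03
Sum: 327 + 295 + 5.03 = 627.03

627.03 nanocoulombs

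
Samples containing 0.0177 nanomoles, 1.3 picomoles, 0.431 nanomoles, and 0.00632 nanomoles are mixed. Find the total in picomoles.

456.32 picomoles

In picomoles:
  0.0177 nanomoles = 0.0177 × 10³ picomoles = 17.7
  1.3 picomoles → 1.3
  0.431 nanomoles = 0.431 × 10³ picomoles = 431
  0.00632 nanomoles = 0.00632 × 10³ picomoles = 6.32
Sum: 17.7 + 1.3 + 431 + 6.32 = 456.32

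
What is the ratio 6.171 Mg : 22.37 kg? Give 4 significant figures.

275.9

(6.171 × 10⁶) / (22.37 × 10³) = 0.27586 × 10³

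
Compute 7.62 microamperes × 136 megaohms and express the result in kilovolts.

7.62 × 10^-6 × 136 × 10^6 = 1036.32 V

1.03632 kilovolts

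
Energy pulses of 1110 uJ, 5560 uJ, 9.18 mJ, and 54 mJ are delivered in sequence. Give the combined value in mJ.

69.85 mJ

In mJ:
  1110 uJ = 1110 × 10^-3 mJ = 1.11
  5560 uJ = 5560 × 10^-3 mJ = 5.56
  9.18 mJ → 9.18
  54 mJ → 54
Sum: 1.11 + 5.56 + 9.18 + 54 = 69.85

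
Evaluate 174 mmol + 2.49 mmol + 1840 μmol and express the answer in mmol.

178.33 mmol

In mmol:
  174 mmol → 174
  2.49 mmol → 2.49
  1840 μmol = 1840 × 10^-3 mmol = 1.84
Sum: 174 + 2.49 + 1.84 = 178.33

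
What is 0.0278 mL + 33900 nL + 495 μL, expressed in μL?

In μL:
  0.0278 mL = 0.0278 × 10^3 μL = 27.8
  33900 nL = 33900 × 10^-3 μL = 33.9
  495 μL → 495
Sum: 27.8 + 33.9 + 495 = 556.7

556.7 μL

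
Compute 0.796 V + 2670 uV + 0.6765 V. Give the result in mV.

In mV:
  0.796 V = 0.796e3 mV = 796
  2670 uV = 2670e-3 mV = 2.67
  0.6765 V = 0.6765e3 mV = 676.5
Sum: 796 + 2.67 + 676.5 = 1475.17

1475.17 mV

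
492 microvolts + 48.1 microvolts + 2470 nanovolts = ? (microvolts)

542.57 microvolts

In microvolts:
  492 microvolts → 492
  48.1 microvolts → 48.1
  2470 nanovolts = 2470e-3 microvolts = 2.47
Sum: 492 + 48.1 + 2.47 = 542.57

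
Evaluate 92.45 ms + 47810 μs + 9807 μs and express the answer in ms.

150.067 ms

In ms:
  92.45 ms → 92.45
  47810 μs = 47810 × 10^-3 ms = 47.81
  9807 μs = 9807 × 10^-3 ms = 9.807
Sum: 92.45 + 47.81 + 9.807 = 150.067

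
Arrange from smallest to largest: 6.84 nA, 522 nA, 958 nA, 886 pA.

6.84 nA = 0.00000000684 A
522 nA = 0.000000522 A
958 nA = 0.000000958 A
886 pA = 0.000000000886 A

886 pA < 6.84 nA < 522 nA < 958 nA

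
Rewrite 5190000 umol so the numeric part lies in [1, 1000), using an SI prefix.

5.19 mol

= 5.19 mol; mantissa already in [1, 1000).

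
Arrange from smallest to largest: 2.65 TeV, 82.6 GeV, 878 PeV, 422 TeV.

82.6 GeV < 2.65 TeV < 422 TeV < 878 PeV

2.65 TeV = 2650000000000 eV
82.6 GeV = 82600000000 eV
878 PeV = 878000000000000000 eV
422 TeV = 422000000000000 eV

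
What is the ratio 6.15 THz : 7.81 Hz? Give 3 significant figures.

787000000000

(6.15e12) / (7.81) = 0.7875e12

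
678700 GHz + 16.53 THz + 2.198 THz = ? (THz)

697.428 THz

In THz:
  678700 GHz = 678700e-3 THz = 678.7
  16.53 THz → 16.53
  2.198 THz → 2.198
Sum: 678.7 + 16.53 + 2.198 = 697.428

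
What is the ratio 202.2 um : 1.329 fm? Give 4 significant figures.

(202.2e-6) / (1.329e-15) = 152.14e9

152100000000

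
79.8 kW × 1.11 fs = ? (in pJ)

79.8e3 × 1.11e-15 = 88.578e-12 J

88.578 pJ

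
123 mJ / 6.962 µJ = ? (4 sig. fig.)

17670

(123e-3) / (6.962e-6) = 17.667e3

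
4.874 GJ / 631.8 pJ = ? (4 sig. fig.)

(4.874 × 10^9) / (631.8 × 10^-12) = 0.0077145 × 10^21

7714000000000000000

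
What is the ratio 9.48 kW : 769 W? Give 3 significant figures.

(9.48e3) / (769) = 0.01233e3

12.3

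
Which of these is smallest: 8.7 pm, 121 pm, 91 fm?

8.7 pm = 0.0000000000087 m
121 pm = 0.000000000121 m
91 fm = 0.000000000000091 m

91 fm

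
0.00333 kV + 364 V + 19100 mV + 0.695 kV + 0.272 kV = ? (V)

1353.43 V

In V:
  0.00333 kV = 0.00333 × 10^3 V = 3.33
  364 V → 364
  19100 mV = 19100 × 10^-3 V = 19.1
  0.695 kV = 0.695 × 10^3 V = 695
  0.272 kV = 0.272 × 10^3 V = 272
Sum: 3.33 + 364 + 19.1 + 695 + 272 = 1353.43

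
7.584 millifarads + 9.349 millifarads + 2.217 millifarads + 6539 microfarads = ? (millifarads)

25.689 millifarads

In millifarads:
  7.584 millifarads → 7.584
  9.349 millifarads → 9.349
  2.217 millifarads → 2.217
  6539 microfarads = 6539e-3 millifarads = 6.539
Sum: 7.584 + 9.349 + 2.217 + 6.539 = 25.689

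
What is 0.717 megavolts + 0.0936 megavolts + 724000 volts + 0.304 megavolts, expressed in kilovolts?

1838.6 kilovolts

In kilovolts:
  0.717 megavolts = 0.717 × 10^3 kilovolts = 717
  0.0936 megavolts = 0.0936 × 10^3 kilovolts = 93.6
  724000 volts = 724000 × 10^-3 kilovolts = 724
  0.304 megavolts = 0.304 × 10^3 kilovolts = 304
Sum: 717 + 93.6 + 724 + 304 = 1838.6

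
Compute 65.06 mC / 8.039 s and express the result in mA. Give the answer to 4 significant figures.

(65.06 × 10^-3) / (8.039) = 8.09305 × 10^-3 A

8.093 mA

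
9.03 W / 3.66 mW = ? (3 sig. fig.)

(9.03) / (3.66 × 10^-3) = 2.467 × 10^3

2470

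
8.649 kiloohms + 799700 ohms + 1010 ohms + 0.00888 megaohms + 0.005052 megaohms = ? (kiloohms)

In kiloohms:
  8.649 kiloohms → 8.649
  799700 ohms = 799700 × 10^-3 kiloohms = 799.7
  1010 ohms = 1010 × 10^-3 kiloohms = 1.01
  0.00888 megaohms = 0.00888 × 10^3 kiloohms = 8.88
  0.005052 megaohms = 0.005052 × 10^3 kiloohms = 5.052
Sum: 8.649 + 799.7 + 1.01 + 8.88 + 5.052 = 823.291

823.291 kiloohms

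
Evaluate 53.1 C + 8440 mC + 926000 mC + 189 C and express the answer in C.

1176.54 C

In C:
  53.1 C → 53.1
  8440 mC = 8440 × 10⁻³ C = 8.44
  926000 mC = 926000 × 10⁻³ C = 926
  189 C → 189
Sum: 53.1 + 8.44 + 926 + 189 = 1176.54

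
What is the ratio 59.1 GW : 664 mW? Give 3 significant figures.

(59.1e9) / (664e-3) = 0.08901e12

89000000000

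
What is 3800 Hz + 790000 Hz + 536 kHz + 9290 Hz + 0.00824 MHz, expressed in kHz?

In kHz:
  3800 Hz = 3800e-3 kHz = 3.8
  790000 Hz = 790000e-3 kHz = 790
  536 kHz → 536
  9290 Hz = 9290e-3 kHz = 9.29
  0.00824 MHz = 0.00824e3 kHz = 8.24
Sum: 3.8 + 790 + 536 + 9.29 + 8.24 = 1347.33

1347.33 kHz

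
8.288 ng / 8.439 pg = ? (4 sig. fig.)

(8.288 × 10⁻⁹) / (8.439 × 10⁻¹²) = 0.98211 × 10³

982.1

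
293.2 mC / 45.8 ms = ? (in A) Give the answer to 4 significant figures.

(293.2 × 10^-3) / (45.8 × 10^-3) = 6.40175 A

6.402 A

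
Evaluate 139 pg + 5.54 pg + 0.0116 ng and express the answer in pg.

156.14 pg

In pg:
  139 pg → 139
  5.54 pg → 5.54
  0.0116 ng = 0.0116 × 10³ pg = 11.6
Sum: 139 + 5.54 + 11.6 = 156.14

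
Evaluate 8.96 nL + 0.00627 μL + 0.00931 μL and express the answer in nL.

24.54 nL

In nL:
  8.96 nL → 8.96
  0.00627 μL = 0.00627e3 nL = 6.27
  0.00931 μL = 0.00931e3 nL = 9.31
Sum: 8.96 + 6.27 + 9.31 = 24.54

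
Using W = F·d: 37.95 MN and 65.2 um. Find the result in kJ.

37.95 × 10⁶ × 65.2 × 10⁻⁶ = 2474.34 J

2.47434 kJ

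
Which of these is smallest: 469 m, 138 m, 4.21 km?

469 m = 469 m
138 m = 138 m
4.21 km = 4210 m

138 m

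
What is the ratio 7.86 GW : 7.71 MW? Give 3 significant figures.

(7.86 × 10⁹) / (7.71 × 10⁶) = 1.019 × 10³

1020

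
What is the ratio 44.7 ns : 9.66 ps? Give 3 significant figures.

4630

(44.7 × 10⁻⁹) / (9.66 × 10⁻¹²) = 4.627 × 10³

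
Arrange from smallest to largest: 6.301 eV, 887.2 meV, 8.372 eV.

887.2 meV < 6.301 eV < 8.372 eV

6.301 eV = 6.301 eV
887.2 meV = 0.8872 eV
8.372 eV = 8.372 eV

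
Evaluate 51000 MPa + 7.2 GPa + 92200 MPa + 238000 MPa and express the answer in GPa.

388.4 GPa

In GPa:
  51000 MPa = 51000 × 10^-3 GPa = 51
  7.2 GPa → 7.2
  92200 MPa = 92200 × 10^-3 GPa = 92.2
  238000 MPa = 238000 × 10^-3 GPa = 238
Sum: 51 + 7.2 + 92.2 + 238 = 388.4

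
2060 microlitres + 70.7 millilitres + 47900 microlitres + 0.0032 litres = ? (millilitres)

In millilitres:
  2060 microlitres = 2060 × 10⁻³ millilitres = 2.06
  70.7 millilitres → 70.7
  47900 microlitres = 47900 × 10⁻³ millilitres = 47.9
  0.0032 litres = 0.0032 × 10³ millilitres = 3.2
Sum: 2.06 + 70.7 + 47.9 + 3.2 = 123.86

123.86 millilitres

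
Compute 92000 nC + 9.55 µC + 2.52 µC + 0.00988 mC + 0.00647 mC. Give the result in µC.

120.42 µC

In µC:
  92000 nC = 92000e-3 µC = 92
  9.55 µC → 9.55
  2.52 µC → 2.52
  0.00988 mC = 0.00988e3 µC = 9.88
  0.00647 mC = 0.00647e3 µC = 6.47
Sum: 92 + 9.55 + 2.52 + 9.88 + 6.47 = 120.42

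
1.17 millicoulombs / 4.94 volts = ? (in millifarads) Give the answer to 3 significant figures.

(1.17 × 10^-3) / (4.94) = 0.23684 × 10^-3 F

0.237 millifarads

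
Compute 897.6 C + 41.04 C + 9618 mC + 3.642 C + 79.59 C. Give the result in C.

1031.49 C

In C:
  897.6 C → 897.6
  41.04 C → 41.04
  9618 mC = 9618 × 10⁻³ C = 9.618
  3.642 C → 3.642
  79.59 C → 79.59
Sum: 897.6 + 41.04 + 9.618 + 3.642 + 79.59 = 1031.49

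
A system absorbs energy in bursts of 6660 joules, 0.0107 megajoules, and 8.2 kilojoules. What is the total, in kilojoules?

25.56 kilojoules

In kilojoules:
  6660 joules = 6660 × 10⁻³ kilojoules = 6.66
  0.0107 megajoules = 0.0107 × 10³ kilojoules = 10.7
  8.2 kilojoules → 8.2
Sum: 6.66 + 10.7 + 8.2 = 25.56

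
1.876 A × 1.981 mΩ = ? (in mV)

3.716356 mV

1.876 × 1.981e-3 = 3.716356e-3 V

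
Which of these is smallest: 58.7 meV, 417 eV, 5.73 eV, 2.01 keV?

58.7 meV = 0.0587 eV
417 eV = 417 eV
5.73 eV = 5.73 eV
2.01 keV = 2010 eV

58.7 meV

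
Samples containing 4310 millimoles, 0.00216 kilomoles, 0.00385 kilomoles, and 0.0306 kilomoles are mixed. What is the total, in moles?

40.92 moles

In moles:
  4310 millimoles = 4310 × 10⁻³ moles = 4.31
  0.00216 kilomoles = 0.00216 × 10³ moles = 2.16
  0.00385 kilomoles = 0.00385 × 10³ moles = 3.85
  0.0306 kilomoles = 0.0306 × 10³ moles = 30.6
Sum: 4.31 + 2.16 + 3.85 + 30.6 = 40.92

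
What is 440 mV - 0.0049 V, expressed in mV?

435.1 mV

In mV:
  440 mV → 440
  0.0049 V = 0.0049e3 mV = 4.9
Difference: 440 - 4.9 = 435.1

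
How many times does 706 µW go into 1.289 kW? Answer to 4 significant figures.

(1.289e3) / (706e-6) = 0.0018258e9

1826000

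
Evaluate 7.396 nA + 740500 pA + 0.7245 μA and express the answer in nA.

1472.396 nA

In nA:
  7.396 nA → 7.396
  740500 pA = 740500e-3 nA = 740.5
  0.7245 μA = 0.7245e3 nA = 724.5
Sum: 7.396 + 740.5 + 724.5 = 1472.396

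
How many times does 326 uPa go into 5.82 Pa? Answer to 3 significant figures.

(5.82) / (326e-6) = 0.01785e6

17900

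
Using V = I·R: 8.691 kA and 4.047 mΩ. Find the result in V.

8.691 × 10^3 × 4.047 × 10^-3 = 35.172477 V

35.172477 V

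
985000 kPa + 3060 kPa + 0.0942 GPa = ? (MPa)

1082.26 MPa

In MPa:
  985000 kPa = 985000 × 10⁻³ MPa = 985
  3060 kPa = 3060 × 10⁻³ MPa = 3.06
  0.0942 GPa = 0.0942 × 10³ MPa = 94.2
Sum: 985 + 3.06 + 94.2 = 1082.26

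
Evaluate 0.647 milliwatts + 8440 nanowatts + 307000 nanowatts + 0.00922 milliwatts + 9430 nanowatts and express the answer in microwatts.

981.09 microwatts

In microwatts:
  0.647 milliwatts = 0.647e3 microwatts = 647
  8440 nanowatts = 8440e-3 microwatts = 8.44
  307000 nanowatts = 307000e-3 microwatts = 307
  0.00922 milliwatts = 0.00922e3 microwatts = 9.22
  9430 nanowatts = 9430e-3 microwatts = 9.43
Sum: 647 + 8.44 + 307 + 9.22 + 9.43 = 981.09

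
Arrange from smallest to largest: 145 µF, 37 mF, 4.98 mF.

145 µF = 0.000145 F
37 mF = 0.037 F
4.98 mF = 0.00498 F

145 µF < 4.98 mF < 37 mF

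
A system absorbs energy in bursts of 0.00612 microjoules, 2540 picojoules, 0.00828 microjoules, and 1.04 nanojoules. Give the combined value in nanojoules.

17.98 nanojoules

In nanojoules:
  0.00612 microjoules = 0.00612 × 10^3 nanojoules = 6.12
  2540 picojoules = 2540 × 10^-3 nanojoules = 2.54
  0.00828 microjoules = 0.00828 × 10^3 nanojoules = 8.28
  1.04 nanojoules → 1.04
Sum: 6.12 + 2.54 + 8.28 + 1.04 = 17.98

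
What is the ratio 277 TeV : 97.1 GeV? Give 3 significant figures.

(277e12) / (97.1e9) = 2.853e3

2850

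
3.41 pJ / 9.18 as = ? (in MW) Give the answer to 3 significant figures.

(3.41e-12) / (9.18e-18) = 0.37146e6 W

0.371 MW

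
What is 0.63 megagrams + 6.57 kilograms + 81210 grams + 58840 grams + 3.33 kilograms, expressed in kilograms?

In kilograms:
  0.63 megagrams = 0.63 × 10³ kilograms = 630
  6.57 kilograms → 6.57
  81210 grams = 81210 × 10⁻³ kilograms = 81.21
  58840 grams = 58840 × 10⁻³ kilograms = 58.84
  3.33 kilograms → 3.33
Sum: 630 + 6.57 + 81.21 + 58.84 + 3.33 = 779.95

779.95 kilograms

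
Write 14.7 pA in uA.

0.0000147 uA

pico = 10^-12, micro = 10^-6; factor is 10^-6.
14.7 × 10^-6 = 0.0000147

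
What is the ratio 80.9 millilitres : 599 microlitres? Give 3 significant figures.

(80.9 × 10⁻³) / (599 × 10⁻⁶) = 0.1351 × 10³

135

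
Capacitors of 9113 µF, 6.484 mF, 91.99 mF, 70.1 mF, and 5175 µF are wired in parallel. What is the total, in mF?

182.862 mF

In mF:
  9113 µF = 9113 × 10⁻³ mF = 9.113
  6.484 mF → 6.484
  91.99 mF → 91.99
  70.1 mF → 70.1
  5175 µF = 5175 × 10⁻³ mF = 5.175
Sum: 9.113 + 6.484 + 91.99 + 70.1 + 5.175 = 182.862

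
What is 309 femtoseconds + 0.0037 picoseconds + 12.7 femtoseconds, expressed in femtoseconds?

325.4 femtoseconds

In femtoseconds:
  309 femtoseconds → 309
  0.0037 picoseconds = 0.0037 × 10³ femtoseconds = 3.7
  12.7 femtoseconds → 12.7
Sum: 309 + 3.7 + 12.7 = 325.4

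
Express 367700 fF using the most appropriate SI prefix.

= 367.7e-12 F; 1e-12 is pico.

367.7 pF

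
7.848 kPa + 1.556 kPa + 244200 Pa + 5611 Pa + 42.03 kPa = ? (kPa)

In kPa:
  7.848 kPa → 7.848
  1.556 kPa → 1.556
  244200 Pa = 244200e-3 kPa = 244.2
  5611 Pa = 5611e-3 kPa = 5.611
  42.03 kPa → 42.03
Sum: 7.848 + 1.556 + 244.2 + 5.611 + 42.03 = 301.245

301.245 kPa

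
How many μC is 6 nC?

nano = 10^-9, micro = 10^-6; factor is 10^-3.
6 × 10^-3 = 0.006

0.006 μC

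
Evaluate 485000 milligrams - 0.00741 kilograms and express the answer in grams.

In grams:
  485000 milligrams = 485000e-3 grams = 485
  0.00741 kilograms = 0.00741e3 grams = 7.41
Difference: 485 - 7.41 = 477.59

477.59 grams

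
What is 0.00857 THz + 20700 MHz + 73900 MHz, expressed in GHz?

In GHz:
  0.00857 THz = 0.00857 × 10³ GHz = 8.57
  20700 MHz = 20700 × 10⁻³ GHz = 20.7
  73900 MHz = 73900 × 10⁻³ GHz = 73.9
Sum: 8.57 + 20.7 + 73.9 = 103.17

103.17 GHz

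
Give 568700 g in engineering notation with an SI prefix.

568.7 kg

= 568.7 × 10^3 g; 10^3 is kilo.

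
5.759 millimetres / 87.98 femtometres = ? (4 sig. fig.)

(5.759 × 10⁻³) / (87.98 × 10⁻¹⁵) = 0.065458 × 10¹²

65460000000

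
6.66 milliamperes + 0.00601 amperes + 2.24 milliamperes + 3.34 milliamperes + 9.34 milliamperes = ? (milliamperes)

In milliamperes:
  6.66 milliamperes → 6.66
  0.00601 amperes = 0.00601 × 10^3 milliamperes = 6.01
  2.24 milliamperes → 2.24
  3.34 milliamperes → 3.34
  9.34 milliamperes → 9.34
Sum: 6.66 + 6.01 + 2.24 + 3.34 + 9.34 = 27.59

27.59 milliamperes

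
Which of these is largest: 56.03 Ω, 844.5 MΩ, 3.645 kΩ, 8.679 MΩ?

844.5 MΩ

56.03 Ω = 56.03 Ω
844.5 MΩ = 844500000 Ω
3.645 kΩ = 3645 Ω
8.679 MΩ = 8679000 Ω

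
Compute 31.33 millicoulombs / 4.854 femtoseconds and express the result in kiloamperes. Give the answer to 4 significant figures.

6454000000 kiloamperes

(31.33e-3) / (4.854e-15) = 6.45447e12 A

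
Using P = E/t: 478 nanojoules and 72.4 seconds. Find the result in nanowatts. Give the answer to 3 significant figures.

(478 × 10⁻⁹) / (72.4) = 6.6022 × 10⁻⁹ W

6.60 nanowatts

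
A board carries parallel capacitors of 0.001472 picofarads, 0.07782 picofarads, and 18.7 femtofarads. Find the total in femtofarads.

97.992 femtofarads

In femtofarads:
  0.001472 picofarads = 0.001472e3 femtofarads = 1.472
  0.07782 picofarads = 0.07782e3 femtofarads = 77.82
  18.7 femtofarads → 18.7
Sum: 1.472 + 77.82 + 18.7 = 97.992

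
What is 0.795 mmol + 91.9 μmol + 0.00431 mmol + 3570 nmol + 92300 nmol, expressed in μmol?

987.08 μmol

In μmol:
  0.795 mmol = 0.795 × 10^3 μmol = 795
  91.9 μmol → 91.9
  0.00431 mmol = 0.00431 × 10^3 μmol = 4.31
  3570 nmol = 3570 × 10^-3 μmol = 3.57
  92300 nmol = 92300 × 10^-3 μmol = 92.3
Sum: 795 + 91.9 + 4.31 + 3.57 + 92.3 = 987.08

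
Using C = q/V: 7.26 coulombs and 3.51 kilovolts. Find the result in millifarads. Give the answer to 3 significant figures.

2.07 millifarads

(7.26) / (3.51 × 10^3) = 2.0684 × 10^-3 F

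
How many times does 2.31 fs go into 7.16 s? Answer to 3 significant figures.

3100000000000000

(7.16) / (2.31 × 10^-15) = 3.1 × 10^15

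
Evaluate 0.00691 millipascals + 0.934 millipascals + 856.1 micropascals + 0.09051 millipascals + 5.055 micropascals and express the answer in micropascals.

1892.575 micropascals

In micropascals:
  0.00691 millipascals = 0.00691 × 10^3 micropascals = 6.91
  0.934 millipascals = 0.934 × 10^3 micropascals = 934
  856.1 micropascals → 856.1
  0.09051 millipascals = 0.09051 × 10^3 micropascals = 90.51
  5.055 micropascals → 5.055
Sum: 6.91 + 934 + 856.1 + 90.51 + 5.055 = 1892.575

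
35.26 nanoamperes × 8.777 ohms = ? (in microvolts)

35.26 × 10⁻⁹ × 8.777 = 309.47702 × 10⁻⁹ V

0.30947702 microvolts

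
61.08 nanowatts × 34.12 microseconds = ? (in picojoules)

61.08e-9 × 34.12e-6 = 2084.0496e-15 J

2.0840496 picojoules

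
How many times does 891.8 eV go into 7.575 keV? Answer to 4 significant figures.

8.494

(7.575 × 10³) / (891.8) = 0.0084941 × 10³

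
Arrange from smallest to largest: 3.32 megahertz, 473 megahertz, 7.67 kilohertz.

3.32 megahertz = 3320000 hertz
473 megahertz = 473000000 hertz
7.67 kilohertz = 7670 hertz

7.67 kilohertz < 3.32 megahertz < 473 megahertz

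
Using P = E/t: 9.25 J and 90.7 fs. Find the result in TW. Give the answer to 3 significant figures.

102 TW

(9.25) / (90.7e-15) = 0.10198e15 W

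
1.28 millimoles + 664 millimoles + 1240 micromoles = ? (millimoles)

In millimoles:
  1.28 millimoles → 1.28
  664 millimoles → 664
  1240 micromoles = 1240 × 10⁻³ millimoles = 1.24
Sum: 1.28 + 664 + 1.24 = 666.52

666.52 millimoles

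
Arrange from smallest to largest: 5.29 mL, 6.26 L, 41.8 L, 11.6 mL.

5.29 mL = 0.00529 L
6.26 L = 6.26 L
41.8 L = 41.8 L
11.6 mL = 0.0116 L

5.29 mL < 11.6 mL < 6.26 L < 41.8 L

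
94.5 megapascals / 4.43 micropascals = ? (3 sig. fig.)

(94.5e6) / (4.43e-6) = 21.33e12

21300000000000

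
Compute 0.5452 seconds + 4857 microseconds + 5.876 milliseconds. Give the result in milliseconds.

555.933 milliseconds

In milliseconds:
  0.5452 seconds = 0.5452e3 milliseconds = 545.2
  4857 microseconds = 4857e-3 milliseconds = 4.857
  5.876 milliseconds → 5.876
Sum: 545.2 + 4.857 + 5.876 = 555.933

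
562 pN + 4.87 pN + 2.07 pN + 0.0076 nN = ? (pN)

In pN:
  562 pN → 562
  4.87 pN → 4.87
  2.07 pN → 2.07
  0.0076 nN = 0.0076e3 pN = 7.6
Sum: 562 + 4.87 + 2.07 + 7.6 = 576.54

576.54 pN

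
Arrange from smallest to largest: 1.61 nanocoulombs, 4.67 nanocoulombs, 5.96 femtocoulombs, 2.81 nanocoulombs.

5.96 femtocoulombs < 1.61 nanocoulombs < 2.81 nanocoulombs < 4.67 nanocoulombs

1.61 nanocoulombs = 0.00000000161 coulombs
4.67 nanocoulombs = 0.00000000467 coulombs
5.96 femtocoulombs = 0.00000000000000596 coulombs
2.81 nanocoulombs = 0.00000000281 coulombs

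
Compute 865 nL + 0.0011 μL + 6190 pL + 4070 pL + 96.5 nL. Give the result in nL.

In nL:
  865 nL → 865
  0.0011 μL = 0.0011 × 10^3 nL = 1.1
  6190 pL = 6190 × 10^-3 nL = 6.19
  4070 pL = 4070 × 10^-3 nL = 4.07
  96.5 nL → 96.5
Sum: 865 + 1.1 + 6.19 + 4.07 + 96.5 = 972.86

972.86 nL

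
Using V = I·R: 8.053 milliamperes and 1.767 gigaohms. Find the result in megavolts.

8.053e-3 × 1.767e9 = 14.229651e6 V

14.229651 megavolts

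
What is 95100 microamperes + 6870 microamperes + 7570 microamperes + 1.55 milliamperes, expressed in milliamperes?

111.09 milliamperes

In milliamperes:
  95100 microamperes = 95100 × 10^-3 milliamperes = 95.1
  6870 microamperes = 6870 × 10^-3 milliamperes = 6.87
  7570 microamperes = 7570 × 10^-3 milliamperes = 7.57
  1.55 milliamperes → 1.55
Sum: 95.1 + 6.87 + 7.57 + 1.55 = 111.09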